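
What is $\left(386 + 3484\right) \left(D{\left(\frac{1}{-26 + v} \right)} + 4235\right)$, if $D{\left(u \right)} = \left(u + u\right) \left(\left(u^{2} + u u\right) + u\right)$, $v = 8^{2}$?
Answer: $\frac{112415276250}{6859} \approx 1.6389 \cdot 10^{7}$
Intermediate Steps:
$v = 64$
$D{\left(u \right)} = 2 u \left(u + 2 u^{2}\right)$ ($D{\left(u \right)} = 2 u \left(\left(u^{2} + u^{2}\right) + u\right) = 2 u \left(2 u^{2} + u\right) = 2 u \left(u + 2 u^{2}\right)$)
$\left(386 + 3484\right) \left(D{\left(\frac{1}{-26 + v} \right)} + 4235\right) = \left(386 + 3484\right) \left(\left(\frac{1}{-26 + 64}\right)^{2} \left(2 + \frac{4}{-26 + 64}\right) + 4235\right) = 3870 \left(\left(\frac{1}{38}\right)^{2} \left(2 + \frac{4}{38}\right) + 4235\right) = 3870 \left(\frac{2 + 4 \cdot \frac{1}{38}}{1444} + 4235\right) = 3870 \left(\frac{2 + \frac{2}{19}}{1444} + 4235\right) = 3870 \left(\frac{1}{1444} \cdot \frac{40}{19} + 4235\right) = 3870 \left(\frac{10}{6859} + 4235\right) = 3870 \cdot \frac{29047875}{6859} = \frac{112415276250}{6859}$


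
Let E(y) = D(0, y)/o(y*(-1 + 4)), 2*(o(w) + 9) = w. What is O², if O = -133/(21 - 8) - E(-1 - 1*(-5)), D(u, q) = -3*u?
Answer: 17689/169 ≈ 104.67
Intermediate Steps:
o(w) = -9 + w/2
E(y) = 0 (E(y) = (-3*0)/(-9 + (y*(-1 + 4))/2) = 0/(-9 + (y*3)/2) = 0/(-9 + (3*y)/2) = 0/(-9 + 3*y/2) = 0)
O = -133/13 (O = -133/(21 - 8) - 1*0 = -133/13 + 0 = -133/13 ≈ -10.231)
O² = (-133/13)² = 17689/169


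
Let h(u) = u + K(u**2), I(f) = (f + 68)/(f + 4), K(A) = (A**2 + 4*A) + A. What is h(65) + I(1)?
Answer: 89359144/5 ≈ 1.7872e+7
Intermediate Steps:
K(A) = A**2 + 5*A
I(f) = (68 + f)/(4 + f)
h(u) = u + u**2*(5 + u**2)
h(65) + I(1) = 65*(1 + 65*(5 + 65**2)) + (68 + 1)/(4 + 1) = 65*(1 + 65*(5 + 4225)) + 69/5 = 65*(1 + 65*4230) + (1/5)*69 = 65*(1 + 274950) + 69/5 = 65*274951 + 69/5 = 17871815 + 69/5 = 89359144/5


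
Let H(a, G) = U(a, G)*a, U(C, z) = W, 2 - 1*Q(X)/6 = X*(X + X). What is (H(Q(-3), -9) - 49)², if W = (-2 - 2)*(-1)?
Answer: 187489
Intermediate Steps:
Q(X) = 12 - 12*X² (Q(X) = 12 - 6*X*(X + X) = 12 - 6*X*2*X = 12 - 12*X²)
W = 4 (W = -4*(-1) = 4)
U(C, z) = 4
H(a, G) = 4*a
(H(Q(-3), -9) - 49)² = (4*(12 - 12*(-3)²) - 49)² = (4*(12 - 12*9) - 49)² = (4*(12 - 108) - 49)² = (4*(-96) - 49)² = (-384 - 49)² = (-433)² = 187489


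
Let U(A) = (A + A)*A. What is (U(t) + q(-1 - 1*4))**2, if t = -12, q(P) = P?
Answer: 80089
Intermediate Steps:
U(A) = 2*A**2 (U(A) = (2*A)*A = 2*A**2)
(U(t) + q(-1 - 1*4))**2 = (2*(-12)**2 + (-1 - 1*4))**2 = (2*144 + (-1 - 4))**2 = (288 - 5)**2 = 283**2 = 80089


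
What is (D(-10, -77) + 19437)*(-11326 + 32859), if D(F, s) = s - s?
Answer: 418536921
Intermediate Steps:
D(F, s) = 0
(D(-10, -77) + 19437)*(-11326 + 32859) = (0 + 19437)*(-11326 + 32859) = 19437*21533 = 418536921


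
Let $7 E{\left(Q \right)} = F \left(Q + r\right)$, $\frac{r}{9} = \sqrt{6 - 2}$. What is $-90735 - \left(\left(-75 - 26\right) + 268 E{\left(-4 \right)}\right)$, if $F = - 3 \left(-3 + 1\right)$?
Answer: $-93850$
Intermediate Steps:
$r = 18$ ($r = 9 \sqrt{6 - 2} = 9 \sqrt{4} = 9 \cdot 2 = 18$)
$F = 6$ ($F = \left(-3\right) \left(-2\right) = 6$)
$E{\left(Q \right)} = \frac{108}{7} + \frac{6 Q}{7}$ ($E{\left(Q \right)} = \frac{6 \left(Q + 18\right)}{7} = \frac{6 \left(18 + Q\right)}{7} = \frac{108 + 6 Q}{7} = \frac{108}{7} + \frac{6 Q}{7}$)
$-90735 - \left(\left(-75 - 26\right) + 268 E{\left(-4 \right)}\right) = -90735 - \left(\left(-75 - 26\right) + 268 \left(\frac{108}{7} + \frac{6}{7} \left(-4\right)\right)\right) = -90735 - \left(\left(-75 - 26\right) + 268 \left(\frac{108}{7} - \frac{24}{7}\right)\right) = -90735 - \left(-101 + 268 \cdot 12\right) = -90735 - \left(-101 + 3216\right) = -90735 - 3115 = -93850$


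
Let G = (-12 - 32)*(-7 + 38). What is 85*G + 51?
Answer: -115889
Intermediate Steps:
G = -1364 (G = -44*31 = -1364)
85*G + 51 = 85*(-1364) + 51 = -115940 + 51 = -115889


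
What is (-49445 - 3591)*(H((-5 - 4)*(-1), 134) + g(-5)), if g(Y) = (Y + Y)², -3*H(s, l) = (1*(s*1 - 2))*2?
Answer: -15168296/3 ≈ -5.0561e+6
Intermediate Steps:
H(s, l) = 4/3 - 2*s/3 (H(s, l) = -1*(s*1 - 2)*2/3 = -1*(s - 2)*2/3 = -1*(-2 + s)*2/3 = -(-2 + s)*2/3 = -(-4 + 2*s)/3 = 4/3 - 2*s/3)
g(Y) = 4*Y² (g(Y) = (2*Y)² = 4*Y²)
(-49445 - 3591)*(H((-5 - 4)*(-1), 134) + g(-5)) = (-49445 - 3591)*((4/3 - 2*(-5 - 4)*(-1)/3) + 4*(-5)²) = -53036*((4/3 - (-6)*(-1)) + 4*25) = -53036*((4/3 - ⅔*9) + 100) = -53036*((4/3 - 6) + 100) = -53036*(-14/3 + 100) = -53036*286/3 = -15168296/3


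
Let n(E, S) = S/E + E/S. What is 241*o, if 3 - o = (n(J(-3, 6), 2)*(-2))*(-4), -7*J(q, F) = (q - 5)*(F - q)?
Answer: -602741/63 ≈ -9567.3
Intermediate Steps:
J(q, F) = -(-5 + q)*(F - q)/7 (J(q, F) = -(q - 5)*(F - q)/7 = -(-5 + q)*(F - q)/7)
n(E, S) = E/S + S/E
o = -2501/63 (o = 3 - ((-5/7*(-3) + (1/7)*(-3)**2 + (5/7)*6 - 1/7*6*(-3))/2 + 2/(-5/7*(-3) + (1/7)*(-3)**2 + (5/7)*6 - 1/7*6*(-3)))*(-2)*(-4) = 3 - ((15/7 + (1/7)*9 + 30/7 + 18/7)*(1/2) + 2/(15/7 + (1/7)*9 + 30/7 + 18/7))*(-2)*(-4) = 3 - ((15/7 + 9/7 + 30/7 + 18/7)*(1/2) + 2/(15/7 + 9/7 + 30/7 + 18/7))*(-2)*(-4) = 3 - ((72/7)*(1/2) + 2/(72/7))*(-2)*(-4) = 3 - (36/7 + 2*(7/72))*(-2)*(-4) = 3 - (36/7 + 7/36)*(-2)*(-4) = 3 - (1345/252)*(-2)*(-4) = 3 - (-1345)*(-4)/126 = 3 - 1*2690/63 = 3 - 2690/63 = -2501/63 ≈ -39.698)
241*o = 241*(-2501/63) = -602741/63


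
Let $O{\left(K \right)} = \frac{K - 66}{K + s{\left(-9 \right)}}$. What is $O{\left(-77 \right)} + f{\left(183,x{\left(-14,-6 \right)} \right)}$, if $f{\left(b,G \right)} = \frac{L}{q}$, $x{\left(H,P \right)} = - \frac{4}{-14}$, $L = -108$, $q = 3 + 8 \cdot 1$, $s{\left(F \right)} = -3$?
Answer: $- \frac{7067}{880} \approx -8.0307$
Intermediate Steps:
$q = 11$ ($q = 3 + 8 = 11$)
$O{\left(K \right)} = \frac{-66 + K}{-3 + K}$ ($O{\left(K \right)} = \frac{K - 66}{K - 3} = \frac{-66 + K}{-3 + K}$)
$x{\left(H,P \right)} = \frac{2}{7}$ ($x{\left(H,P \right)} = \left(-4\right) \left(- \frac{1}{14}\right) = \frac{2}{7}$)
$f{\left(b,G \right)} = - \frac{108}{11}$
$O{\left(-77 \right)} + f{\left(183,x{\left(-14,-6 \right)} \right)} = \frac{-66 - 77}{-3 - 77} - \frac{108}{11} = \frac{1}{-80} \left(-143\right) - \frac{108}{11} = \left(- \frac{1}{80}\right) \left(-143\right) - \frac{108}{11} = \frac{143}{80} - \frac{108}{11} = - \frac{7067}{880}$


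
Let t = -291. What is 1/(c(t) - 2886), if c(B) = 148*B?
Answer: -1/45954 ≈ -2.1761e-5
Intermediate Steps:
1/(c(t) - 2886) = 1/(148*(-291) - 2886) = 1/(-43068 - 2886) = 1/(-45954) = -1/45954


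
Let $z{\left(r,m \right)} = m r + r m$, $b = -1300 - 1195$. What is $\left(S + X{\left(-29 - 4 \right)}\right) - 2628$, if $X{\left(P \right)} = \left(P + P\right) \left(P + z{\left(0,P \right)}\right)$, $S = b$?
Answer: $-2945$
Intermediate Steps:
$b = -2495$ ($b = -1300 - 1195 = -2495$)
$z{\left(r,m \right)} = 2 m r$ ($z{\left(r,m \right)} = m r + m r = 2 m r$)
$S = -2495$
$X{\left(P \right)} = 2 P^{2}$ ($X{\left(P \right)} = \left(P + P\right) \left(P + 2 P 0\right) = 2 P \left(P + 0\right) = 2 P P = 2 P^{2}$)
$\left(S + X{\left(-29 - 4 \right)}\right) - 2628 = \left(-2495 + 2 \left(-29 - 4\right)^{2}\right) - 2628 = \left(-2495 + 2 \left(-33\right)^{2}\right) - 2628 = \left(-2495 + 2 \cdot 1089\right) - 2628 = \left(-2495 + 2178\right) - 2628 = -317 - 2628 = -2945$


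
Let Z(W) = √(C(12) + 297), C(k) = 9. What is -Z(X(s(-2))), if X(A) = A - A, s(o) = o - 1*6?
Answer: -3*√34 ≈ -17.493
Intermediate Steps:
s(o) = -6 + o (s(o) = o - 6 = -6 + o)
X(A) = 0
Z(W) = 3*√34 (Z(W) = √(9 + 297) = √306 = 3*√34)
-Z(X(s(-2))) = -3*√34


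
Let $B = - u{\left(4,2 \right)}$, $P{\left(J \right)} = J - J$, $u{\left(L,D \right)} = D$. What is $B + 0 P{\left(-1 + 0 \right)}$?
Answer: $-2$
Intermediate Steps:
$P{\left(J \right)} = 0$
$B = -2$ ($B = \left(-1\right) 2 = -2$)
$B + 0 P{\left(-1 + 0 \right)} = -2 + 0 \cdot 0 = -2 + 0 = -2$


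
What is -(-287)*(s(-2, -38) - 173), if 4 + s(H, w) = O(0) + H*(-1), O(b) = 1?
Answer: -49938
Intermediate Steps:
s(H, w) = -3 - H (s(H, w) = -4 + (1 + H*(-1)) = -4 + (1 - H) = -3 - H)
-(-287)*(s(-2, -38) - 173) = -(-287)*((-3 - 1*(-2)) - 173) = -(-287)*((-3 + 2) - 173) = -(-287)*(-1 - 173) = -(-287)*(-174) = -1*49938 = -49938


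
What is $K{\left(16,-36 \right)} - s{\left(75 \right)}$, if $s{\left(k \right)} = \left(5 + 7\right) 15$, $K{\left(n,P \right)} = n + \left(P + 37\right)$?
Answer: $-163$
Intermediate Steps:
$K{\left(n,P \right)} = 37 + P + n$ ($K{\left(n,P \right)} = n + \left(37 + P\right) = 37 + P + n$)
$s{\left(k \right)} = 180$ ($s{\left(k \right)} = 12 \cdot 15 = 180$)
$K{\left(16,-36 \right)} - s{\left(75 \right)} = \left(37 - 36 + 16\right) - 180 = 17 - 180 = -163$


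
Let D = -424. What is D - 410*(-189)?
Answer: 77066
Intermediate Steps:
D - 410*(-189) = -424 - 410*(-189) = -424 + 77490 = 77066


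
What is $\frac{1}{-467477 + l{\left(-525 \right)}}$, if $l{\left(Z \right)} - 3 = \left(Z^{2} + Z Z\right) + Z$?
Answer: $\frac{1}{83251} \approx 1.2012 \cdot 10^{-5}$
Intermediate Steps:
$l{\left(Z \right)} = 3 + Z + 2 Z^{2}$ ($l{\left(Z \right)} = 3 + \left(\left(Z^{2} + Z Z\right) + Z\right) = 3 + \left(\left(Z^{2} + Z^{2}\right) + Z\right) = 3 + \left(2 Z^{2} + Z\right) = 3 + \left(Z + 2 Z^{2}\right) = 3 + Z + 2 Z^{2}$)
$\frac{1}{-467477 + l{\left(-525 \right)}} = \frac{1}{-467477 + \left(3 - 525 + 2 \left(-525\right)^{2}\right)} = \frac{1}{-467477 + \left(3 - 525 + 2 \cdot 275625\right)} = \frac{1}{-467477 + \left(3 - 525 + 551250\right)} = \frac{1}{-467477 + 550728} = \frac{1}{83251}$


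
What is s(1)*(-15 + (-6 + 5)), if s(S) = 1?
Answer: -16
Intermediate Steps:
s(1)*(-15 + (-6 + 5)) = 1*(-15 + (-6 + 5)) = 1*(-15 - 1) = 1*(-16) = -16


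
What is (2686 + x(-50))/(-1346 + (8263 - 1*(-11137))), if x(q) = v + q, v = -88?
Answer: 1274/9027 ≈ 0.14113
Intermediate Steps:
x(q) = -88 + q
(2686 + x(-50))/(-1346 + (8263 - 1*(-11137))) = (2686 + (-88 - 50))/(-1346 + (8263 - 1*(-11137))) = (2686 - 138)/(-1346 + (8263 + 11137)) = 2548/(-1346 + 19400) = 2548/18054 = 2548*(1/18054) = 1274/9027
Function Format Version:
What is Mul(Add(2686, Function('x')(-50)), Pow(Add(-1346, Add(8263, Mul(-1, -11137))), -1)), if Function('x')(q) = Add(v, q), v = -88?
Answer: Rational(1274, 9027) ≈ 0.14113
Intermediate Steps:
Function('x')(q) = Add(-88, q)
Mul(Add(2686, Function('x')(-50)), Pow(Add(-1346, Add(8263, Mul(-1, -11137))), -1)) = Mul(Add(2686, Add(-88, -50)), Pow(Add(-1346, Add(8263, Mul(-1, -11137))), -1)) = Mul(Add(2686, -138), Pow(Add(-1346, Add(8263, 11137)), -1)) = Mul(2548, Pow(Add(-1346, 19400), -1)) = Mul(2548, Pow(18054, -1)) = Mul(2548, Rational(1, 18054)) = Rational(1274, 9027)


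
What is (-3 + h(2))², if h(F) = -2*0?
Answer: 9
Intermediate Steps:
h(F) = 0
(-3 + h(2))² = (-3 + 0)² = (-3)² = 9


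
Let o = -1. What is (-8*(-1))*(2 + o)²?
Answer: 8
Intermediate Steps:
(-8*(-1))*(2 + o)² = (-8*(-1))*(2 - 1)² = 8*1² = 8*1 = 8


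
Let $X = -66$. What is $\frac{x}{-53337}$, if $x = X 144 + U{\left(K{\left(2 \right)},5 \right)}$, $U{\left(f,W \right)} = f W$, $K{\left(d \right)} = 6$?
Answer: $\frac{3158}{17779} \approx 0.17763$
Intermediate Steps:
$U{\left(f,W \right)} = W f$
$x = -9474$ ($x = \left(-66\right) 144 + 5 \cdot 6 = -9504 + 30 = -9474$)
$\frac{x}{-53337} = - \frac{9474}{-53337} = \left(-9474\right) \left(- \frac{1}{53337}\right) = \frac{3158}{17779}$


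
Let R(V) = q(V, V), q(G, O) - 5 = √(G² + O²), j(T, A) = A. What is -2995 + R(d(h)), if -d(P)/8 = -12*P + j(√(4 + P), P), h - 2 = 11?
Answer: -2990 + 1144*√2 ≈ -1372.1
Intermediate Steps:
h = 13 (h = 2 + 11 = 13)
d(P) = 88*P (d(P) = -8*(-12*P + P) = -(-88)*P = 88*P)
q(G, O) = 5 + √(G² + O²)
R(V) = 5 + √2*√(V²) (R(V) = 5 + √(V² + V²) = 5 + √(2*V²) = 5 + √2*√(V²))
-2995 + R(d(h)) = -2995 + (5 + √2*√((88*13)²)) = -2995 + (5 + √2*√(1144²)) = -2995 + (5 + √2*√1308736) = -2995 + (5 + √2*1144) = -2995 + (5 + 1144*√2) = -2990 + 1144*√2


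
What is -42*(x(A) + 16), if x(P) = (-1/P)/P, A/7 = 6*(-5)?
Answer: -705599/1050 ≈ -672.00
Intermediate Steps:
A = -210 (A = 7*(6*(-5)) = 7*(-30) = -210)
x(P) = -1/P²
-42*(x(A) + 16) = -42*(-1/(-210)² + 16) = -42*(-1*1/44100 + 16) = -42*(-1/44100 + 16) = -42*705599/44100 = -705599/1050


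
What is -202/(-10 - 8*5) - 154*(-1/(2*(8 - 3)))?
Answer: 486/25 ≈ 19.440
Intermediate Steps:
-202/(-10 - 8*5) - 154*(-1/(2*(8 - 3))) = -202/(-10 - 40) - 154/(5*(-2)) = -202/(-50) - 154/(-10) = -202*(-1/50) - 154*(-⅒) = 101/25 + 77/5 = 486/25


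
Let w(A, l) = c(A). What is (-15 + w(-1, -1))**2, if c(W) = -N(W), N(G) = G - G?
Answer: 225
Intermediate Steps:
N(G) = 0
c(W) = 0 (c(W) = -1*0 = 0)
w(A, l) = 0
(-15 + w(-1, -1))**2 = (-15 + 0)**2 = (-15)**2 = 225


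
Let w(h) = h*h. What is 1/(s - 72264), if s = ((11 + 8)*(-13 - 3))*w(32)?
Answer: -1/383560 ≈ -2.6072e-6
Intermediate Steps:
w(h) = h**2
s = -311296 (s = ((11 + 8)*(-13 - 3))*32**2 = (19*(-16))*1024 = -304*1024 = -311296)
1/(s - 72264) = 1/(-311296 - 72264) = 1/(-383560) = -1/383560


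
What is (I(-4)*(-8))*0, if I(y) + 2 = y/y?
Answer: 0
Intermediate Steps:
I(y) = -1 (I(y) = -2 + y/y = -2 + 1 = -1)
(I(-4)*(-8))*0 = -1*(-8)*0 = 8*0 = 0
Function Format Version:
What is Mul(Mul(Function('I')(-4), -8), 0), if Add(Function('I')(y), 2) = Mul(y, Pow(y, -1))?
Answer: 0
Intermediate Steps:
Function('I')(y) = -1 (Function('I')(y) = Add(-2, Mul(y, Pow(y, -1))) = Add(-2, 1) = -1)
Mul(Mul(Function('I')(-4), -8), 0) = Mul(Mul(-1, -8), 0) = Mul(8, 0) = 0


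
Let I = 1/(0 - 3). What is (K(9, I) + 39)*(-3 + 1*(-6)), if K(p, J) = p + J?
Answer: -429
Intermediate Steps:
I = -⅓ (I = 1/(-3) = -⅓ ≈ -0.33333)
K(p, J) = J + p
(K(9, I) + 39)*(-3 + 1*(-6)) = ((-⅓ + 9) + 39)*(-3 + 1*(-6)) = (26/3 + 39)*(-3 - 6) = (143/3)*(-9) = -429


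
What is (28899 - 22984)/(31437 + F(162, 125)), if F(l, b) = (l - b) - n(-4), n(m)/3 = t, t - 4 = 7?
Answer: 5915/31441 ≈ 0.18813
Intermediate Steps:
t = 11 (t = 4 + 7 = 11)
n(m) = 33 (n(m) = 3*11 = 33)
F(l, b) = -33 + l - b (F(l, b) = (l - b) - 1*33 = (l - b) - 33 = -33 + l - b)
(28899 - 22984)/(31437 + F(162, 125)) = (28899 - 22984)/(31437 + (-33 + 162 - 1*125)) = 5915/(31437 + (-33 + 162 - 125)) = 5915/(31437 + 4) = 5915/31441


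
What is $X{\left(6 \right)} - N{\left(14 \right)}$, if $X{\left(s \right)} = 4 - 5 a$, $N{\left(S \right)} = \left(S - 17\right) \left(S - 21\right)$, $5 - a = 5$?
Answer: $-17$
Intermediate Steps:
$a = 0$ ($a = 5 - 5 = 0$)
$N{\left(S \right)} = \left(-21 + S\right) \left(-17 + S\right)$ ($N{\left(S \right)} = \left(-17 + S\right) \left(-21 + S\right) = \left(-21 + S\right) \left(-17 + S\right)$)
$X{\left(s \right)} = 4$ ($X{\left(s \right)} = 4 - 0 = 4 + 0 = 4$)
$X{\left(6 \right)} - N{\left(14 \right)} = 4 - \left(357 + 14^{2} - 532\right) = 4 - \left(357 + 196 - 532\right) = 4 - 21 = -17$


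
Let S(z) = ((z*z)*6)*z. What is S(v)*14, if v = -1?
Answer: -84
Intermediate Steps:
S(z) = 6*z**3 (S(z) = (z**2*6)*z = (6*z**2)*z = 6*z**3)
S(v)*14 = (6*(-1)**3)*14 = (6*(-1))*14 = -6*14 = -84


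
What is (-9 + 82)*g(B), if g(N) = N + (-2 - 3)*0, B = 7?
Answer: 511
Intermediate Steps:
g(N) = N (g(N) = N - 5*0 = N + 0 = N)
(-9 + 82)*g(B) = (-9 + 82)*7 = 73*7 = 511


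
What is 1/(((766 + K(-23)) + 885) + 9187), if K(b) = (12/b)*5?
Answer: 23/249214 ≈ 9.2290e-5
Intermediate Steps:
K(b) = 60/b
1/(((766 + K(-23)) + 885) + 9187) = 1/(((766 + 60/(-23)) + 885) + 9187) = 1/(((766 + 60*(-1/23)) + 885) + 9187) = 1/(((766 - 60/23) + 885) + 9187) = 1/((17558/23 + 885) + 9187) = 1/(37913/23 + 9187) = 1/(249214/23) = 23/249214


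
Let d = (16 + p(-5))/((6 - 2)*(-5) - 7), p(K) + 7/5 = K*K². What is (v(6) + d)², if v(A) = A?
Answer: 206116/2025 ≈ 101.79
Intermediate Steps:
p(K) = -7/5 + K³ (p(K) = -7/5 + K*K² = -7/5 + K³)
d = 184/45 (d = (16 + (-7/5 + (-5)³))/((6 - 2)*(-5) - 7) = (16 + (-7/5 - 125))/(4*(-5) - 7) = (16 - 632/5)/(-20 - 7) = -552/5/(-27) = -552/5*(-1/27) = 184/45 ≈ 4.0889)
(v(6) + d)² = (6 + 184/45)² = (454/45)² = 206116/2025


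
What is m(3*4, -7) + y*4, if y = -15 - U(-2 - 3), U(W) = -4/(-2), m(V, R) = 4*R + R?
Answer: -103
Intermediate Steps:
m(V, R) = 5*R
U(W) = 2 (U(W) = -4*(-½) = 2)
y = -17 (y = -15 - 1*2 = -15 - 2 = -17)
m(3*4, -7) + y*4 = 5*(-7) - 17*4 = -35 - 68 = -103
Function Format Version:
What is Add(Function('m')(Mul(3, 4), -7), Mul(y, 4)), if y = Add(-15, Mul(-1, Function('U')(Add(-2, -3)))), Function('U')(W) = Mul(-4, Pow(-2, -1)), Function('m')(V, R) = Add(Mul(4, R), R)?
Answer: -103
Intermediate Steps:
Function('m')(V, R) = Mul(5, R)
Function('U')(W) = 2 (Function('U')(W) = Mul(-4, Rational(-1, 2)) = 2)
y = -17 (y = Add(-15, Mul(-1, 2)) = Add(-15, -2) = -17)
Add(Function('m')(Mul(3, 4), -7), Mul(y, 4)) = Add(Mul(5, -7), Mul(-17, 4)) = Add(-35, -68) = -103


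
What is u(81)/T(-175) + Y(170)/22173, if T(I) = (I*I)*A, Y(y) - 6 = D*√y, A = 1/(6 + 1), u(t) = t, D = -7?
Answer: 607421/32335625 - 7*√170/22173 ≈ 0.014669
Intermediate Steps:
A = ⅐ (A = 1/7 = ⅐ ≈ 0.14286)
Y(y) = 6 - 7*√y
T(I) = I²/7 (T(I) = (I*I)*(⅐) = I²*(⅐) = I²/7)
u(81)/T(-175) + Y(170)/22173 = 81/(((⅐)*(-175)²)) + (6 - 7*√170)/22173 = 81/(((⅐)*30625)) + (6 - 7*√170)*(1/22173) = 81/4375 + (2/7391 - 7*√170/22173) = 607421/32335625 - 7*√170/22173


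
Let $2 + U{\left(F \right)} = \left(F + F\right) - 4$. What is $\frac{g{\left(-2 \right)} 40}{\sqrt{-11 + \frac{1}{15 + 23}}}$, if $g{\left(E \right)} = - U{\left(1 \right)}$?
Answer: $- \frac{160 i \sqrt{15846}}{417} \approx - 48.3 i$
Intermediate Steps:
$U{\left(F \right)} = -6 + 2 F$ ($U{\left(F \right)} = -2 + \left(\left(F + F\right) - 4\right) = -2 + \left(2 F - 4\right) = -2 + \left(-4 + 2 F\right) = -6 + 2 F$)
$g{\left(E \right)} = 4$ ($g{\left(E \right)} = - (-6 + 2 \cdot 1) = - (-6 + 2) = \left(-1\right) \left(-4\right) = 4$)
$\frac{g{\left(-2 \right)} 40}{\sqrt{-11 + \frac{1}{15 + 23}}} = \frac{4 \cdot 40}{\sqrt{-11 + \frac{1}{15 + 23}}} = \frac{160}{\sqrt{-11 + \frac{1}{38}}} = \frac{160}{\sqrt{- \frac{417}{38}}} = \frac{160}{\frac{1}{38} i \sqrt{15846}} = 160 \left(- \frac{i \sqrt{15846}}{417}\right) = - \frac{160 i \sqrt{15846}}{417}$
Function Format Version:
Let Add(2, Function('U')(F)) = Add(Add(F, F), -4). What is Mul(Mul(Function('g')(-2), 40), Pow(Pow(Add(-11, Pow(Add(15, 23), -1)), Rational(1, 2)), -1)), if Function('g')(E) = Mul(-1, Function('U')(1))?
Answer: Mul(Rational(-160, 417), I, Pow(15846, Rational(1, 2))) ≈ Mul(-48.300, I)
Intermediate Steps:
Function('U')(F) = Add(-6, Mul(2, F)) (Function('U')(F) = Add(-2, Add(Add(F, F), -4)) = Add(-2, Add(Mul(2, F), -4)) = Add(-2, Add(-4, Mul(2, F))) = Add(-6, Mul(2, F)))
Function('g')(E) = 4 (Function('g')(E) = Mul(-1, Add(-6, Mul(2, 1))) = Mul(-1, Add(-6, 2)) = Mul(-1, -4) = 4)
Mul(Mul(Function('g')(-2), 40), Pow(Pow(Add(-11, Pow(Add(15, 23), -1)), Rational(1, 2)), -1)) = Mul(Mul(4, 40), Pow(Pow(Add(-11, Pow(Add(15, 23), -1)), Rational(1, 2)), -1)) = Mul(160, Pow(Pow(Add(-11, Pow(38, -1)), Rational(1, 2)), -1)) = Mul(160, Pow(Pow(Add(-11, Rational(1, 38)), Rational(1, 2)), -1)) = Mul(160, Pow(Pow(Rational(-417, 38), Rational(1, 2)), -1)) = Mul(160, Pow(Mul(Rational(1, 38), I, Pow(15846, Rational(1, 2))), -1)) = Mul(160, Mul(Rational(-1, 417), I, Pow(15846, Rational(1, 2)))) = Mul(Rational(-160, 417), I, Pow(15846, Rational(1, 2)))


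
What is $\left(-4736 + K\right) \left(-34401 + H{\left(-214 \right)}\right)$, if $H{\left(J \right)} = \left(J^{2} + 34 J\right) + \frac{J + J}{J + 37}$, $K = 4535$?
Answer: $- \frac{48875897}{59} \approx -8.2841 \cdot 10^{5}$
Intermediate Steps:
$H{\left(J \right)} = J^{2} + 34 J + \frac{2 J}{37 + J}$ ($H{\left(J \right)} = \left(J^{2} + 34 J\right) + \frac{2 J}{37 + J} = J^{2} + 34 J + \frac{2 J}{37 + J}$)
$\left(-4736 + K\right) \left(-34401 + H{\left(-214 \right)}\right) = \left(-4736 + 4535\right) \left(-34401 - \frac{214 \left(1260 + \left(-214\right)^{2} + 71 \left(-214\right)\right)}{37 - 214}\right) = - 201 \left(-34401 - \frac{214 \left(1260 + 45796 - 15194\right)}{-177}\right) = - 201 \left(-34401 - \left(- \frac{214}{177}\right) 31862\right) = - 201 \left(-34401 + \frac{6818468}{177}\right) = \left(-201\right) \frac{729491}{177} = - \frac{48875897}{59}$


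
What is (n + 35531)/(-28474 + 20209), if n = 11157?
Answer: -46688/8265 ≈ -5.6489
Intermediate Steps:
(n + 35531)/(-28474 + 20209) = (11157 + 35531)/(-28474 + 20209) = 46688/(-8265) = 46688*(-1/8265) = -46688/8265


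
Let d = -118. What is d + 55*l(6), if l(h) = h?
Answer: 212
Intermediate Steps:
d + 55*l(6) = -118 + 55*6 = -118 + 330 = 212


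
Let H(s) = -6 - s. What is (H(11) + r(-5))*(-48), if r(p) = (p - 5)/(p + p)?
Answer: 768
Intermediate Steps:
r(p) = (-5 + p)/(2*p) (r(p) = (-5 + p)/((2*p)) = (-5 + p)*(1/(2*p)) = (-5 + p)/(2*p))
(H(11) + r(-5))*(-48) = ((-6 - 1*11) + (½)*(-5 - 5)/(-5))*(-48) = ((-6 - 11) + (½)*(-⅕)*(-10))*(-48) = (-17 + 1)*(-48) = -16*(-48) = 768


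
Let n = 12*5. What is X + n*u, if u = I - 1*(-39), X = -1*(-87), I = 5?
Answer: 2727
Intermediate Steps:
n = 60
X = 87
u = 44 (u = 5 - 1*(-39) = 5 + 39 = 44)
X + n*u = 87 + 60*44 = 87 + 2640 = 2727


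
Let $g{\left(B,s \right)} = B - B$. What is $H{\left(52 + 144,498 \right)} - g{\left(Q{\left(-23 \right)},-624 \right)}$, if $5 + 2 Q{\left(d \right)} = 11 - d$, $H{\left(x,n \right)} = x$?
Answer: $196$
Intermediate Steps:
$Q{\left(d \right)} = 3 - \frac{d}{2}$ ($Q{\left(d \right)} = - \frac{5}{2} + \frac{11 - d}{2} = - \frac{5}{2} - \left(- \frac{11}{2} + \frac{d}{2}\right) = 3 - \frac{d}{2}$)
$g{\left(B,s \right)} = 0$
$H{\left(52 + 144,498 \right)} - g{\left(Q{\left(-23 \right)},-624 \right)} = \left(52 + 144\right) - 0 = 196 + 0 = 196$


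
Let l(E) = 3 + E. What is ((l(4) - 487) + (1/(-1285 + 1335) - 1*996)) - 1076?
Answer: -127599/50 ≈ -2552.0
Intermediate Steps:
((l(4) - 487) + (1/(-1285 + 1335) - 1*996)) - 1076 = (((3 + 4) - 487) + (1/(-1285 + 1335) - 1*996)) - 1076 = ((7 - 487) + (1/50 - 996)) - 1076 = (-480 + (1/50 - 996)) - 1076 = (-480 - 49799/50) - 1076 = -73799/50 - 1076 = -127599/50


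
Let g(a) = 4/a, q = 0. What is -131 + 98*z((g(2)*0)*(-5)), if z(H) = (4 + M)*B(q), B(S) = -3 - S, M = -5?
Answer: 163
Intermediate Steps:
z(H) = 3 (z(H) = (4 - 5)*(-3 - 1*0) = -(-3 + 0) = -1*(-3) = 3)
-131 + 98*z((g(2)*0)*(-5)) = -131 + 98*3 = -131 + 294 = 163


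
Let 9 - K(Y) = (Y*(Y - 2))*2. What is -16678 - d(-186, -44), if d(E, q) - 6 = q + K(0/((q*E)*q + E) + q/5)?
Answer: -411473/25 ≈ -16459.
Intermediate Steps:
K(Y) = 9 - 2*Y*(-2 + Y) (K(Y) = 9 - Y*(Y - 2)*2 = 9 - Y*(-2 + Y)*2 = 9 - 2*Y*(-2 + Y))
d(E, q) = 15 - 2*q**2/25 + 9*q/5 (d(E, q) = 6 + (q + (9 - 2*(0/((q*E)*q + E) + q/5)**2 + 4*(0/((q*E)*q + E) + q/5))) = 6 + (q + (9 - 2*(0/((E*q)*q + E) + q*(1/5))**2 + 4*(0/((E*q)*q + E) + q*(1/5)))) = 6 + (q + (9 - 2*(0/(E*q**2 + E) + q/5)**2 + 4*(0/(E*q**2 + E) + q/5))) = 6 + (q + (9 - 2*(0/(E + E*q**2) + q/5)**2 + 4*(0/(E + E*q**2) + q/5))) = 6 + (q + (9 - 2*(0 + q/5)**2 + 4*(0 + q/5))) = 6 + (q + (9 - 2*q**2/25 + 4*(q/5))) = 6 + (q + (9 - 2*q**2/25 + 4*q/5)) = 6 + (9 - 2*q**2/25 + 9*q/5) = 15 - 2*q**2/25 + 9*q/5)
-16678 - d(-186, -44) = -16678 - (15 - 2/25*(-44)**2 + (9/5)*(-44)) = -16678 - (15 - 2/25*1936 - 396/5) = -16678 - (15 - 3872/25 - 396/5) = -16678 - 1*(-5477/25) = -16678 + 5477/25 = -411473/25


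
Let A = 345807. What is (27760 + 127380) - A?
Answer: -190667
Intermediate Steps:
(27760 + 127380) - A = (27760 + 127380) - 1*345807 = 155140 - 345807 = -190667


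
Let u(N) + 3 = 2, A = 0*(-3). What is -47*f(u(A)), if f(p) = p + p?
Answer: 94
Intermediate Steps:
A = 0
u(N) = -1 (u(N) = -3 + 2 = -1)
f(p) = 2*p
-47*f(u(A)) = -94*(-1) = -47*(-2) = 94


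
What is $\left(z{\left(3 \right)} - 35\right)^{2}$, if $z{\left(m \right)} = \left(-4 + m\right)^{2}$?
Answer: $1156$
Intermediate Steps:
$\left(z{\left(3 \right)} - 35\right)^{2} = \left(\left(-4 + 3\right)^{2} - 35\right)^{2} = \left(\left(-1\right)^{2} - 35\right)^{2} = \left(1 - 35\right)^{2} = \left(-34\right)^{2} = 1156$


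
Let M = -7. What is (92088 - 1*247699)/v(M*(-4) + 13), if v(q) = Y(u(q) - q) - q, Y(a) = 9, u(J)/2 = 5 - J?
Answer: 155611/32 ≈ 4862.8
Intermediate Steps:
u(J) = 10 - 2*J (u(J) = 2*(5 - J) = 10 - 2*J)
v(q) = 9 - q
(92088 - 1*247699)/v(M*(-4) + 13) = (92088 - 1*247699)/(9 - (-7*(-4) + 13)) = (92088 - 247699)/(9 - (28 + 13)) = -155611/(9 - 1*41) = -155611/(9 - 41) = -155611/(-32) = -155611*(-1/32) = 155611/32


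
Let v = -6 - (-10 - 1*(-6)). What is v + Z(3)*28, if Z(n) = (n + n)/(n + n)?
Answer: 26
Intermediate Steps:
Z(n) = 1 (Z(n) = (2*n)/((2*n)) = (2*n)*(1/(2*n)) = 1)
v = -2 (v = -6 - (-10 + 6) = -6 - 1*(-4) = -6 + 4 = -2)
v + Z(3)*28 = -2 + 1*28 = -2 + 28 = 26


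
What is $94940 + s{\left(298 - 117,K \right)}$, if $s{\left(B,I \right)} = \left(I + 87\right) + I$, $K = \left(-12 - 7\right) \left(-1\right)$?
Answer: $95065$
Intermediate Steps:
$K = 19$ ($K = \left(-19\right) \left(-1\right) = 19$)
$s{\left(B,I \right)} = 87 + 2 I$ ($s{\left(B,I \right)} = \left(87 + I\right) + I = 87 + 2 I$)
$94940 + s{\left(298 - 117,K \right)} = 94940 + \left(87 + 2 \cdot 19\right) = 94940 + \left(87 + 38\right) = 94940 + 125 = 95065$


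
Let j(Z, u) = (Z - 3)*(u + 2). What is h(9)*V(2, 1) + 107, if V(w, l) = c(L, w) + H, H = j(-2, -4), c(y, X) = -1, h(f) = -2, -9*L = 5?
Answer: 89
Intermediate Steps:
L = -5/9 (L = -⅑*5 = -5/9 ≈ -0.55556)
j(Z, u) = (-3 + Z)*(2 + u)
H = 10 (H = -6 - 3*(-4) + 2*(-2) - 2*(-4) = -6 + 12 - 4 + 8 = 10)
V(w, l) = 9 (V(w, l) = -1 + 10 = 9)
h(9)*V(2, 1) + 107 = -2*9 + 107 = -18 + 107 = 89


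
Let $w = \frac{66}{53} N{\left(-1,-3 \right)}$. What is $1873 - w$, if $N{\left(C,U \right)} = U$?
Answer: $\frac{99467}{53} \approx 1876.7$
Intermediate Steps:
$w = - \frac{198}{53}$ ($w = \frac{66}{53} \left(-3\right) = - \frac{198}{53} \approx -3.7358$)
$1873 - w = 1873 - - \frac{198}{53} = 1873 + \frac{198}{53} = \frac{99467}{53}$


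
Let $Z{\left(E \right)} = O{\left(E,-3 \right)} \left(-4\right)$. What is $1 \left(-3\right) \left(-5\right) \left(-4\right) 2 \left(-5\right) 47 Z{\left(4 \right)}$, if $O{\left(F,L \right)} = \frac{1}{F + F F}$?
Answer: $-5640$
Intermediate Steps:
$O{\left(F,L \right)} = \frac{1}{F + F^{2}}$
$Z{\left(E \right)} = - \frac{4}{E \left(1 + E\right)}$ ($Z{\left(E \right)} = \frac{1}{E \left(1 + E\right)} \left(-4\right) = - \frac{4}{E \left(1 + E\right)}$)
$1 \left(-3\right) \left(-5\right) \left(-4\right) 2 \left(-5\right) 47 Z{\left(4 \right)} = 1 \left(-3\right) \left(-5\right) \left(-4\right) 2 \left(-5\right) 47 \left(- \frac{4}{4 \left(1 + 4\right)}\right) = 1 \cdot 15 \left(-4\right) \left(-10\right) 47 \left(\left(-4\right) \frac{1}{4} \cdot \frac{1}{5}\right) = 1 \left(-60\right) \left(-10\right) 47 \left(\left(-4\right) \frac{1}{4} \cdot \frac{1}{5}\right) = \left(-60\right) \left(-10\right) 47 \left(- \frac{1}{5}\right) = 600 \cdot 47 \left(- \frac{1}{5}\right) = 28200 \left(- \frac{1}{5}\right) = -5640$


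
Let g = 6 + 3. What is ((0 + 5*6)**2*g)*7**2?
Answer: 396900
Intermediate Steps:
g = 9
((0 + 5*6)**2*g)*7**2 = ((0 + 5*6)**2*9)*7**2 = ((0 + 30)**2*9)*49 = (30**2*9)*49 = (900*9)*49 = 8100*49 = 396900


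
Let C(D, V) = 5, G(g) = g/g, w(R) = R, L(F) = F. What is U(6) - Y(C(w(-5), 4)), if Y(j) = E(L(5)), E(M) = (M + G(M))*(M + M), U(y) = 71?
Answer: 11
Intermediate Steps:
G(g) = 1
E(M) = 2*M*(1 + M) (E(M) = (M + 1)*(M + M) = (1 + M)*(2*M) = 2*M*(1 + M))
Y(j) = 60 (Y(j) = 2*5*(1 + 5) = 2*5*6 = 60)
U(6) - Y(C(w(-5), 4)) = 71 - 1*60 = 71 - 60 = 11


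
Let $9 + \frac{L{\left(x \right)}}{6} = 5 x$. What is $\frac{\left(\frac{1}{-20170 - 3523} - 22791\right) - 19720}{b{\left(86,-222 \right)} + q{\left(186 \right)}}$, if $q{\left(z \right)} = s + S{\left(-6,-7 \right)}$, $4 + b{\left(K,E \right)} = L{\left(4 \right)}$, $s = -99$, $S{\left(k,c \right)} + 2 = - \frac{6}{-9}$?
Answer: $\frac{3021639372}{2724695} \approx 1109.0$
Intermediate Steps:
$S{\left(k,c \right)} = - \frac{4}{3}$ ($S{\left(k,c \right)} = -2 - \frac{6}{-9} = -2 - - \frac{2}{3} = -2 + \frac{2}{3} = - \frac{4}{3}$)
$L{\left(x \right)} = -54 + 30 x$ ($L{\left(x \right)} = -54 + 6 \cdot 5 x = -54 + 30 x$)
$b{\left(K,E \right)} = 62$ ($b{\left(K,E \right)} = -4 + \left(-54 + 30 \cdot 4\right) = -4 + \left(-54 + 120\right) = -4 + 66 = 62$)
$q{\left(z \right)} = - \frac{301}{3}$ ($q{\left(z \right)} = -99 - \frac{4}{3} = - \frac{301}{3}$)
$\frac{\left(\frac{1}{-20170 - 3523} - 22791\right) - 19720}{b{\left(86,-222 \right)} + q{\left(186 \right)}} = \frac{\left(\frac{1}{-20170 - 3523} - 22791\right) - 19720}{62 - \frac{301}{3}} = \frac{\left(\frac{1}{-23693} - 22791\right) - 19720}{- \frac{115}{3}} = \left(\left(- \frac{1}{23693} - 22791\right) - 19720\right) \left(- \frac{3}{115}\right) = \left(- \frac{539987164}{23693} - 19720\right) \left(- \frac{3}{115}\right) = \left(- \frac{1007213124}{23693}\right) \left(- \frac{3}{115}\right) = \frac{3021639372}{2724695}$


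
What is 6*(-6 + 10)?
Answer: 24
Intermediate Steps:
6*(-6 + 10) = 6*4 = 24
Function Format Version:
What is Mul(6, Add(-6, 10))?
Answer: 24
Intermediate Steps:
Mul(6, Add(-6, 10)) = Mul(6, 4) = 24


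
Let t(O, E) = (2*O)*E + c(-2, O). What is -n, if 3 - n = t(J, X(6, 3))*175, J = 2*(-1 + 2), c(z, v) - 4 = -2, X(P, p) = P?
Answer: 4547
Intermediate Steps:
c(z, v) = 2 (c(z, v) = 4 - 2 = 2)
J = 2 (J = 2*1 = 2)
t(O, E) = 2 + 2*E*O (t(O, E) = (2*O)*E + 2 = 2*E*O + 2 = 2 + 2*E*O)
n = -4547 (n = 3 - (2 + 2*6*2)*175 = 3 - (2 + 24)*175 = 3 - 26*175 = 3 - 1*4550 = 3 - 4550 = -4547)
-n = -1*(-4547) = 4547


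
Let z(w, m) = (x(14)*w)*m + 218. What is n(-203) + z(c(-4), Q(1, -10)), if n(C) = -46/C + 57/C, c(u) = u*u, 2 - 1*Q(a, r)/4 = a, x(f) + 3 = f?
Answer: 187155/203 ≈ 921.95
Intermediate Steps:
x(f) = -3 + f
Q(a, r) = 8 - 4*a
c(u) = u²
z(w, m) = 218 + 11*m*w (z(w, m) = ((-3 + 14)*w)*m + 218 = (11*w)*m + 218 = 11*m*w + 218 = 218 + 11*m*w)
n(C) = 11/C
n(-203) + z(c(-4), Q(1, -10)) = 11/(-203) + (218 + 11*(8 - 4*1)*(-4)²) = 11*(-1/203) + (218 + 11*(8 - 4)*16) = -11/203 + (218 + 11*4*16) = -11/203 + (218 + 704) = -11/203 + 922 = 187155/203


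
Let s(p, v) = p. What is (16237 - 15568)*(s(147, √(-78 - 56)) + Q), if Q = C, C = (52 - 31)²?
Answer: 393372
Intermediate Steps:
C = 441 (C = 21² = 441)
Q = 441
(16237 - 15568)*(s(147, √(-78 - 56)) + Q) = (16237 - 15568)*(147 + 441) = 669*588 = 393372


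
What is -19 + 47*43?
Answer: 2002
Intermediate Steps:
-19 + 47*43 = -19 + 2021 = 2002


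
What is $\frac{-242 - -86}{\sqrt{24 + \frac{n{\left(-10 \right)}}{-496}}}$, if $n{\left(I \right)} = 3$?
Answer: $- \frac{208 \sqrt{368931}}{3967} \approx -31.847$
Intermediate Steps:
$\frac{-242 - -86}{\sqrt{24 + \frac{n{\left(-10 \right)}}{-496}}} = \frac{-242 - -86}{\sqrt{24 + \frac{3}{-496}}} = \frac{-242 + 86}{\sqrt{24 + 3 \left(- \frac{1}{496}\right)}} = - \frac{156}{\sqrt{24 - \frac{3}{496}}} = - \frac{156}{\sqrt{\frac{11901}{496}}} = - \frac{156}{\frac{1}{124} \sqrt{368931}} = - 156 \frac{4 \sqrt{368931}}{11901} = - \frac{208 \sqrt{368931}}{3967}$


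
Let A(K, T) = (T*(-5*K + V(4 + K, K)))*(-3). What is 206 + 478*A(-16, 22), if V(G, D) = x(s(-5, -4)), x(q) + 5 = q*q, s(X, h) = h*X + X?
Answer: -9464194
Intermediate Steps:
s(X, h) = X + X*h (s(X, h) = X*h + X = X + X*h)
x(q) = -5 + q**2 (x(q) = -5 + q*q = -5 + q**2)
V(G, D) = 220 (V(G, D) = -5 + (-5*(1 - 4))**2 = -5 + (-5*(-3))**2 = -5 + 15**2 = -5 + 225 = 220)
A(K, T) = -3*T*(220 - 5*K) (A(K, T) = (T*(-5*K + 220))*(-3) = (T*(220 - 5*K))*(-3) = -3*T*(220 - 5*K))
206 + 478*A(-16, 22) = 206 + 478*(15*22*(-44 - 16)) = 206 + 478*(15*22*(-60)) = 206 + 478*(-19800) = 206 - 9464400 = -9464194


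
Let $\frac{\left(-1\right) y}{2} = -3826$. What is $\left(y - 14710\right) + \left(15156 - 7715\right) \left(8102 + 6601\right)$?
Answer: $109397965$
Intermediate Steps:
$y = 7652$ ($y = \left(-2\right) \left(-3826\right) = 7652$)
$\left(y - 14710\right) + \left(15156 - 7715\right) \left(8102 + 6601\right) = \left(7652 - 14710\right) + \left(15156 - 7715\right) \left(8102 + 6601\right) = -7058 + \left(15156 - 7715\right) 14703 = -7058 + 7441 \cdot 14703 = -7058 + 109405023 = 109397965$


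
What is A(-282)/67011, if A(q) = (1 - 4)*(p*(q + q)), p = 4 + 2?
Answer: 3384/22337 ≈ 0.15150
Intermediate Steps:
p = 6
A(q) = -36*q (A(q) = (1 - 4)*(6*(q + q)) = -18*2*q = -36*q)
A(-282)/67011 = -36*(-282)/67011 = 10152*(1/67011) = 3384/22337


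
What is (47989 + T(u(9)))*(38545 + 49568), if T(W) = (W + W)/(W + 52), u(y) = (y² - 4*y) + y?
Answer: 224112860223/53 ≈ 4.2285e+9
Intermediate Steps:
u(y) = y² - 3*y
T(W) = 2*W/(52 + W) (T(W) = (2*W)/(52 + W) = 2*W/(52 + W))
(47989 + T(u(9)))*(38545 + 49568) = (47989 + 2*(9*(-3 + 9))/(52 + 9*(-3 + 9)))*(38545 + 49568) = (47989 + 2*(9*6)/(52 + 9*6))*88113 = (47989 + 2*54/(52 + 54))*88113 = (47989 + 2*54/106)*88113 = (47989 + 2*54*(1/106))*88113 = (47989 + 54/53)*88113 = (2543471/53)*88113 = 224112860223/53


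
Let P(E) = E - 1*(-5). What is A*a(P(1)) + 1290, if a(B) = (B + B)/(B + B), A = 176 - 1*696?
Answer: 770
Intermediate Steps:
P(E) = 5 + E (P(E) = E + 5 = 5 + E)
A = -520 (A = 176 - 696 = -520)
a(B) = 1 (a(B) = (2*B)/((2*B)) = (2*B)*(1/(2*B)) = 1)
A*a(P(1)) + 1290 = -520*1 + 1290 = -520 + 1290 = 770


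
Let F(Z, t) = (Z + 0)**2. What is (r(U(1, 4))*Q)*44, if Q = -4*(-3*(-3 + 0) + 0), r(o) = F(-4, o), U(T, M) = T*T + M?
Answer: -25344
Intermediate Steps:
F(Z, t) = Z**2
U(T, M) = M + T**2 (U(T, M) = T**2 + M = M + T**2)
r(o) = 16 (r(o) = (-4)**2 = 16)
Q = -36 (Q = -4*(-3*(-3) + 0) = -4*(9 + 0) = -4*9 = -36)
(r(U(1, 4))*Q)*44 = (16*(-36))*44 = -576*44 = -25344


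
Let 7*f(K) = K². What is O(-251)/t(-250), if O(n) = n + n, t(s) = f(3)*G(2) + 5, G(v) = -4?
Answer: 3514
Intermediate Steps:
f(K) = K²/7
t(s) = -⅐ (t(s) = ((⅐)*3²)*(-4) + 5 = ((⅐)*9)*(-4) + 5 = (9/7)*(-4) + 5 = -36/7 + 5 = -⅐)
O(n) = 2*n
O(-251)/t(-250) = (2*(-251))/(-⅐) = -502*(-7) = 3514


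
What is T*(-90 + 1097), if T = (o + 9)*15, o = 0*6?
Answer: 135945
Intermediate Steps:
o = 0
T = 135 (T = (0 + 9)*15 = 9*15 = 135)
T*(-90 + 1097) = 135*(-90 + 1097) = 135*1007 = 135945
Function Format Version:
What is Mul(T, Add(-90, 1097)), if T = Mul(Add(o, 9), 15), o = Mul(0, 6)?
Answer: 135945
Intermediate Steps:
o = 0
T = 135 (T = Mul(Add(0, 9), 15) = Mul(9, 15) = 135)
Mul(T, Add(-90, 1097)) = Mul(135, Add(-90, 1097)) = Mul(135, 1007) = 135945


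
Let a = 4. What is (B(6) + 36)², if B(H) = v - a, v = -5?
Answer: 729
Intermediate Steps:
B(H) = -9 (B(H) = -5 - 1*4 = -5 - 4 = -9)
(B(6) + 36)² = (-9 + 36)² = 27² = 729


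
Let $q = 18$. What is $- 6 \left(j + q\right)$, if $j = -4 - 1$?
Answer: $-78$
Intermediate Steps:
$j = -5$ ($j = -4 - 1 = -5$)
$- 6 \left(j + q\right) = - 6 \left(-5 + 18\right) = \left(-6\right) 13 = -78$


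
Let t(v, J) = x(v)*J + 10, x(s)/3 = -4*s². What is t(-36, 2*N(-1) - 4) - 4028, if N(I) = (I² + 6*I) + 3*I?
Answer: 307022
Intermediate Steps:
N(I) = I² + 9*I
x(s) = -12*s² (x(s) = 3*(-4*s²) = -12*s²)
t(v, J) = 10 - 12*J*v² (t(v, J) = (-12*v²)*J + 10 = -12*J*v² + 10 = 10 - 12*J*v²)
t(-36, 2*N(-1) - 4) - 4028 = (10 - 12*(2*(-(9 - 1)) - 4)*(-36)²) - 4028 = (10 - 12*(2*(-1*8) - 4)*1296) - 4028 = (10 - 12*(2*(-8) - 4)*1296) - 4028 = (10 - 12*(-16 - 4)*1296) - 4028 = (10 - 12*(-20)*1296) - 4028 = (10 + 311040) - 4028 = 311050 - 4028 = 307022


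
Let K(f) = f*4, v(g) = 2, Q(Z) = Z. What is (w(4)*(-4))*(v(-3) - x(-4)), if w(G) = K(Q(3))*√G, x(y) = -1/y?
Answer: -168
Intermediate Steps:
K(f) = 4*f
w(G) = 12*√G (w(G) = (4*3)*√G = 12*√G)
(w(4)*(-4))*(v(-3) - x(-4)) = ((12*√4)*(-4))*(2 - (-1)/(-4)) = ((12*2)*(-4))*(2 - (-1)*(-1)/4) = (24*(-4))*(2 - 1*¼) = -96*(2 - ¼) = -96*7/4 = -168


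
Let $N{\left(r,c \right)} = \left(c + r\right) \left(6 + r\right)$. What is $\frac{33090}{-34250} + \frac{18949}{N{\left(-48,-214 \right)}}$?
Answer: $\frac{4069727}{5384100} \approx 0.75588$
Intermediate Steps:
$N{\left(r,c \right)} = \left(6 + r\right) \left(c + r\right)$
$\frac{33090}{-34250} + \frac{18949}{N{\left(-48,-214 \right)}} = \frac{33090}{-34250} + \frac{18949}{\left(-48\right)^{2} + 6 \left(-214\right) + 6 \left(-48\right) - -10272} = 33090 \left(- \frac{1}{34250}\right) + \frac{18949}{2304 - 1284 - 288 + 10272} = - \frac{3309}{3425} + \frac{18949}{11004} = - \frac{3309}{3425} + 18949 \cdot \frac{1}{11004} = - \frac{3309}{3425} + \frac{2707}{1572} = \frac{4069727}{5384100}$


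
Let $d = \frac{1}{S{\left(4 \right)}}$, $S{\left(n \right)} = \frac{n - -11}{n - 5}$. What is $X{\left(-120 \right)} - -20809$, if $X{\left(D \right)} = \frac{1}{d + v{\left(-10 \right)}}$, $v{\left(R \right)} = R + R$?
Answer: $\frac{6263494}{301} \approx 20809.0$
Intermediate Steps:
$S{\left(n \right)} = \frac{11 + n}{-5 + n}$ ($S{\left(n \right)} = \frac{n + 11}{-5 + n} = \frac{11 + n}{-5 + n}$)
$v{\left(R \right)} = 2 R$
$d = - \frac{1}{15}$ ($d = \frac{1}{\frac{1}{-5 + 4} \left(11 + 4\right)} = \frac{1}{\frac{1}{-1} \cdot 15} = \frac{1}{\left(-1\right) 15} = \frac{1}{-15} = - \frac{1}{15} \approx -0.066667$)
$X{\left(D \right)} = - \frac{15}{301}$ ($X{\left(D \right)} = \frac{1}{- \frac{1}{15} + 2 \left(-10\right)} = \frac{1}{- \frac{1}{15} - 20} = \frac{1}{- \frac{301}{15}} = - \frac{15}{301}$)
$X{\left(-120 \right)} - -20809 = - \frac{15}{301} - -20809 = - \frac{15}{301} + 20809 = \frac{6263494}{301}$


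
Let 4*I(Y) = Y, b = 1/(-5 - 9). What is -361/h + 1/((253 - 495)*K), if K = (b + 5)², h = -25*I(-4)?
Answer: -207967691/14402025 ≈ -14.440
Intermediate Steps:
b = -1/14 (b = 1/(-14) = -1/14 ≈ -0.071429)
I(Y) = Y/4
h = 25 (h = -25*(-4)/4 = -25*(-1) = 25)
K = 4761/196 (K = (-1/14 + 5)² = (69/14)² = 4761/196 ≈ 24.291)
-361/h + 1/((253 - 495)*K) = -361/25 + 1/((253 - 495)*(4761/196)) = -361*1/25 + (196/4761)/(-242) = -361/25 - 1/242*196/4761 = -361/25 - 98/576081 = -207967691/14402025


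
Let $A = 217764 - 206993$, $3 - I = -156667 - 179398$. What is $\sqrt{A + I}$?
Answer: $\sqrt{346839} \approx 588.93$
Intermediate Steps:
$I = 336068$ ($I = 3 - \left(-156667 - 179398\right) = 3 - -336065 = 3 + 336065 = 336068$)
$A = 10771$
$\sqrt{A + I} = \sqrt{10771 + 336068} = \sqrt{346839}$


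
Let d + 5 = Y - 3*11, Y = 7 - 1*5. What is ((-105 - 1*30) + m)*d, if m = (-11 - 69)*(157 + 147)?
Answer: 880380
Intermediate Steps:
Y = 2 (Y = 7 - 5 = 2)
d = -36 (d = -5 + (2 - 3*11) = -5 + (2 - 33) = -5 - 31 = -36)
m = -24320 (m = -80*304 = -24320)
((-105 - 1*30) + m)*d = ((-105 - 1*30) - 24320)*(-36) = ((-105 - 30) - 24320)*(-36) = (-135 - 24320)*(-36) = -24455*(-36) = 880380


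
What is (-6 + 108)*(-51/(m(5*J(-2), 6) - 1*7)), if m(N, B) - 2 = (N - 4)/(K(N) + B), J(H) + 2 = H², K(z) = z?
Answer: 41616/37 ≈ 1124.8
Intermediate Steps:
J(H) = -2 + H²
m(N, B) = 2 + (-4 + N)/(B + N) (m(N, B) = 2 + (N - 4)/(N + B) = 2 + (-4 + N)/(B + N))
(-6 + 108)*(-51/(m(5*J(-2), 6) - 1*7)) = (-6 + 108)*(-51/((-4 + 2*6 + 3*(5*(-2 + (-2)²)))/(6 + 5*(-2 + (-2)²)) - 1*7)) = 102*(-51/((-4 + 12 + 3*(5*(-2 + 4)))/(6 + 5*(-2 + 4)) - 7)) = 102*(-51/((-4 + 12 + 3*(5*2))/(6 + 5*2) - 7)) = 102*(-51/((-4 + 12 + 3*10)/(6 + 10) - 7)) = 102*(-51/((-4 + 12 + 30)/16 - 7)) = 102*(-51/((1/16)*38 - 7)) = 102*(-51/(19/8 - 7)) = 102*(-51/(-37/8)) = 102*(-51*(-8/37)) = 102*(408/37) = 41616/37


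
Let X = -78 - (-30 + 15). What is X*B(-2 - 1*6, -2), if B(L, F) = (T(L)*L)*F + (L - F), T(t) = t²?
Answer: -64134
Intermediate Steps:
B(L, F) = L - F + F*L³ (B(L, F) = (L²*L)*F + (L - F) = L³*F + (L - F) = F*L³ + (L - F) = L - F + F*L³)
X = -63 (X = -78 - 1*(-15) = -78 + 15 = -63)
X*B(-2 - 1*6, -2) = -63*((-2 - 1*6) - 1*(-2) - 2*(-2 - 1*6)³) = -63*((-2 - 6) + 2 - 2*(-2 - 6)³) = -63*(-8 + 2 - 2*(-8)³) = -63*(-8 + 2 - 2*(-512)) = -63*(-8 + 2 + 1024) = -63*1018 = -64134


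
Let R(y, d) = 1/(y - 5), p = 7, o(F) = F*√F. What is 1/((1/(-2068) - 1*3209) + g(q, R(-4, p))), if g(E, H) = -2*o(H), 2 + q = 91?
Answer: -10004568904836/32104666470524497 - 230937696*I/32104666470524497 ≈ -0.00031162 - 7.1933e-9*I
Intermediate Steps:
o(F) = F^(3/2)
q = 89 (q = -2 + 91 = 89)
R(y, d) = 1/(-5 + y)
g(E, H) = -2*H^(3/2)
1/((1/(-2068) - 1*3209) + g(q, R(-4, p))) = 1/((1/(-2068) - 1*3209) - 2*(-I/27)) = 1/((-1/2068 - 3209) - 2*(-I/27)) = 1/(-6636213/2068 - (-2)*I/27) = 1/(-6636213/2068 + 2*I/27) = 3117658896*(-6636213/2068 - 2*I/27)/32104666470524497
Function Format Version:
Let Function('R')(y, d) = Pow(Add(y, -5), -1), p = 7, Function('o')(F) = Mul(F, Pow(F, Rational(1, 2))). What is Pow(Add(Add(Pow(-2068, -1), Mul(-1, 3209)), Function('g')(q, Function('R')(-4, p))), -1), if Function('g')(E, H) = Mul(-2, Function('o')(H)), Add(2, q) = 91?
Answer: Add(Rational(-10004568904836, 32104666470524497), Mul(Rational(-230937696, 32104666470524497), I)) ≈ Add(-0.00031162, Mul(-7.1933e-9, I))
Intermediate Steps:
Function('o')(F) = Pow(F, Rational(3, 2))
q = 89 (q = Add(-2, 91) = 89)
Function('R')(y, d) = Pow(Add(-5, y), -1)
Function('g')(E, H) = Mul(-2, Pow(H, Rational(3, 2)))
Pow(Add(Add(Pow(-2068, -1), Mul(-1, 3209)), Function('g')(q, Function('R')(-4, p))), -1) = Pow(Add(Add(Pow(-2068, -1), Mul(-1, 3209)), Mul(-2, Pow(Pow(Add(-5, -4), -1), Rational(3, 2)))), -1) = Pow(Add(Add(Rational(-1, 2068), -3209), Mul(-2, Pow(Pow(-9, -1), Rational(3, 2)))), -1) = Pow(Add(Rational(-6636213, 2068), Mul(-2, Pow(Rational(-1, 9), Rational(3, 2)))), -1) = Pow(Add(Rational(-6636213, 2068), Mul(-2, Mul(Rational(-1, 27), I))), -1) = Pow(Add(Rational(-6636213, 2068), Mul(Rational(2, 27), I)), -1) = Mul(Rational(3117658896, 32104666470524497), Add(Rational(-6636213, 2068), Mul(Rational(-2, 27), I)))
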